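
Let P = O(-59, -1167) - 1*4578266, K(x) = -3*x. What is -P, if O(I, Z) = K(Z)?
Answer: 4574765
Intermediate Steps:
O(I, Z) = -3*Z
P = -4574765 (P = -3*(-1167) - 1*4578266 = 3501 - 4578266 = -4574765)
-P = -1*(-4574765) = 4574765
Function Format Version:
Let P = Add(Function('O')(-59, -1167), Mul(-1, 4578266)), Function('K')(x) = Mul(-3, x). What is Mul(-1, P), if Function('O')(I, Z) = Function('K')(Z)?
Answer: 4574765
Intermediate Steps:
Function('O')(I, Z) = Mul(-3, Z)
P = -4574765 (P = Add(Mul(-3, -1167), Mul(-1, 4578266)) = Add(3501, -4578266) = -4574765)
Mul(-1, P) = Mul(-1, -4574765) = 4574765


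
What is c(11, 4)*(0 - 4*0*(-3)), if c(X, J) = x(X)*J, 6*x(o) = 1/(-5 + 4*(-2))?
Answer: 0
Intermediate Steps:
x(o) = -1/78 (x(o) = 1/(6*(-5 + 4*(-2))) = 1/(6*(-5 - 8)) = (1/6)/(-13) = (1/6)*(-1/13) = -1/78)
c(X, J) = -J/78
c(11, 4)*(0 - 4*0*(-3)) = (-1/78*4)*(0 - 4*0*(-3)) = -2*(0 + 0*(-3))/39 = -2*(0 + 0)/39 = -2/39*0 = 0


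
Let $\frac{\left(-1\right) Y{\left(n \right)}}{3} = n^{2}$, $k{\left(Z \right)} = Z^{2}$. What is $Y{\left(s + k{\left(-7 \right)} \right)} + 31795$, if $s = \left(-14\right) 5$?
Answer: $30472$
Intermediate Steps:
$s = -70$
$Y{\left(n \right)} = - 3 n^{2}$
$Y{\left(s + k{\left(-7 \right)} \right)} + 31795 = - 3 \left(-70 + \left(-7\right)^{2}\right)^{2} + 31795 = - 3 \left(-70 + 49\right)^{2} + 31795 = - 3 \left(-21\right)^{2} + 31795 = \left(-3\right) 441 + 31795 = -1323 + 31795 = 30472$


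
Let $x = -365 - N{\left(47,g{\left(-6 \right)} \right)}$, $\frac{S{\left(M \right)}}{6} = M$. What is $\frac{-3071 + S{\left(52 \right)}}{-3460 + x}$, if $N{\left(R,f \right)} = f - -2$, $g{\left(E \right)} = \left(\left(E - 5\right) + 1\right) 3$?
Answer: $\frac{2759}{3797} \approx 0.72663$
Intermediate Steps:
$g{\left(E \right)} = -12 + 3 E$ ($g{\left(E \right)} = \left(\left(-5 + E\right) + 1\right) 3 = \left(-4 + E\right) 3 = -12 + 3 E$)
$N{\left(R,f \right)} = 2 + f$ ($N{\left(R,f \right)} = f + 2 = 2 + f$)
$S{\left(M \right)} = 6 M$
$x = -337$ ($x = -365 - \left(2 + \left(-12 + 3 \left(-6\right)\right)\right) = -365 - \left(2 - 30\right) = -365 - -28 = -365 + 28 = -337$)
$\frac{-3071 + S{\left(52 \right)}}{-3460 + x} = \frac{-3071 + 6 \cdot 52}{-3460 - 337} = \frac{-3071 + 312}{-3797} = \left(-2759\right) \left(- \frac{1}{3797}\right) = \frac{2759}{3797}$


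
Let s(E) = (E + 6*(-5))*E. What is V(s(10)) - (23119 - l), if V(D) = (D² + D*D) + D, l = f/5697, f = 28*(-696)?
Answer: 107630723/1899 ≈ 56678.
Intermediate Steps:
f = -19488
l = -6496/1899 (l = -19488/5697 = -19488*1/5697 = -6496/1899 ≈ -3.4207)
s(E) = E*(-30 + E) (s(E) = (E - 30)*E = (-30 + E)*E = E*(-30 + E))
V(D) = D + 2*D² (V(D) = (D² + D²) + D = 2*D² + D = D + 2*D²)
V(s(10)) - (23119 - l) = (10*(-30 + 10))*(1 + 2*(10*(-30 + 10))) - (23119 - 1*(-6496/1899)) = (10*(-20))*(1 + 2*(10*(-20))) - (23119 + 6496/1899) = -200*(1 + 2*(-200)) - 1*43909477/1899 = -200*(1 - 400) - 43909477/1899 = -200*(-399) - 43909477/1899 = 79800 - 43909477/1899 = 107630723/1899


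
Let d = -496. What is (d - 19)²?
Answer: 265225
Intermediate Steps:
(d - 19)² = (-496 - 19)² = (-515)² = 265225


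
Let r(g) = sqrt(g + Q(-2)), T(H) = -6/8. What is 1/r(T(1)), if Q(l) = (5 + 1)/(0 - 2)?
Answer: -2*I*sqrt(15)/15 ≈ -0.5164*I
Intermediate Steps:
T(H) = -3/4 (T(H) = -6*1/8 = -3/4)
Q(l) = -3 (Q(l) = 6/(-2) = 6*(-1/2) = -3)
r(g) = sqrt(-3 + g) (r(g) = sqrt(g - 3) = sqrt(-3 + g))
1/r(T(1)) = 1/(sqrt(-3 - 3/4)) = 1/(sqrt(-15/4)) = 1/(I*sqrt(15)/2) = -2*I*sqrt(15)/15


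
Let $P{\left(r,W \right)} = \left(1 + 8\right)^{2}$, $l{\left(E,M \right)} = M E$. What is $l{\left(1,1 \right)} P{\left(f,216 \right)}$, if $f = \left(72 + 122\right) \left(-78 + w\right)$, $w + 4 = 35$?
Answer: $81$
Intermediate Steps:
$w = 31$ ($w = -4 + 35 = 31$)
$f = -9118$ ($f = \left(72 + 122\right) \left(-78 + 31\right) = 194 \left(-47\right) = -9118$)
$l{\left(E,M \right)} = E M$
$P{\left(r,W \right)} = 81$ ($P{\left(r,W \right)} = 9^{2} = 81$)
$l{\left(1,1 \right)} P{\left(f,216 \right)} = 1 \cdot 1 \cdot 81 = 1 \cdot 81 = 81$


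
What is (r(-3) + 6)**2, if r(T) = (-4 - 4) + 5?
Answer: 9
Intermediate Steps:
r(T) = -3 (r(T) = -8 + 5 = -3)
(r(-3) + 6)**2 = (-3 + 6)**2 = 3**2 = 9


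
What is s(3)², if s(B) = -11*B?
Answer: 1089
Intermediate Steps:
s(3)² = (-11*3)² = (-33)² = 1089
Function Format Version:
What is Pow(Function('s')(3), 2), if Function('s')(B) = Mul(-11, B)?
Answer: 1089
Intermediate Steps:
Pow(Function('s')(3), 2) = Pow(Mul(-11, 3), 2) = Pow(-33, 2) = 1089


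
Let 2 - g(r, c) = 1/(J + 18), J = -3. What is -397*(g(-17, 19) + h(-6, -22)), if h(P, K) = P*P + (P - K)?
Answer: -321173/15 ≈ -21412.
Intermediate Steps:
g(r, c) = 29/15 (g(r, c) = 2 - 1/(-3 + 18) = 2 - 1/15 = 29/15)
h(P, K) = P + P**2 - K (h(P, K) = P**2 + (P - K) = P + P**2 - K)
-397*(g(-17, 19) + h(-6, -22)) = -397*(29/15 + (-6 + (-6)**2 - 1*(-22))) = -397*(29/15 + (-6 + 36 + 22)) = -397*(29/15 + 52) = -397*809/15 = -321173/15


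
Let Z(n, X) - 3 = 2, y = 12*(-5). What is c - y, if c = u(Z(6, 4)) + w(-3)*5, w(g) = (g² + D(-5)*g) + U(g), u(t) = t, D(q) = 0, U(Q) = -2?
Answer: 100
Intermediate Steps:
y = -60
Z(n, X) = 5 (Z(n, X) = 3 + 2 = 5)
w(g) = -2 + g² (w(g) = (g² + 0*g) - 2 = (g² + 0) - 2 = g² - 2 = -2 + g²)
c = 40 (c = 5 + (-2 + (-3)²)*5 = 5 + (-2 + 9)*5 = 5 + 7*5 = 5 + 35 = 40)
c - y = 40 - 1*(-60) = 40 + 60 = 100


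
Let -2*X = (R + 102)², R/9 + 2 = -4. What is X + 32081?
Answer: 30929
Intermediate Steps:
R = -54 (R = -18 + 9*(-4) = -18 - 36 = -54)
X = -1152 (X = -(-54 + 102)²/2 = -½*48² = -½*2304 = -1152)
X + 32081 = -1152 + 32081 = 30929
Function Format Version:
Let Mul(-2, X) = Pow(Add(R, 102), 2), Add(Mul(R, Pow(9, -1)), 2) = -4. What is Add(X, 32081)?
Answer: 30929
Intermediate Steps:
R = -54 (R = Add(-18, Mul(9, -4)) = Add(-18, -36) = -54)
X = -1152 (X = Mul(Rational(-1, 2), Pow(Add(-54, 102), 2)) = Mul(Rational(-1, 2), Pow(48, 2)) = Mul(Rational(-1, 2), 2304) = -1152)
Add(X, 32081) = Add(-1152, 32081) = 30929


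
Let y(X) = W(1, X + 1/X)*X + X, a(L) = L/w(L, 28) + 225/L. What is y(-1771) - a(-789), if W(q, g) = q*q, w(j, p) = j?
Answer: -931734/263 ≈ -3542.7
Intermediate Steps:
a(L) = 1 + 225/L (a(L) = L/L + 225/L = 1 + 225/L)
W(q, g) = q**2
y(X) = 2*X (y(X) = 1**2*X + X = 1*X + X = X + X = 2*X)
y(-1771) - a(-789) = 2*(-1771) - (225 - 789)/(-789) = -3542 - (-1)*(-564)/789 = -3542 - 1*188/263 = -3542 - 188/263 = -931734/263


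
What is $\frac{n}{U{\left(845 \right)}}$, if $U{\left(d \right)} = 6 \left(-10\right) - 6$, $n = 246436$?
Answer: $- \frac{123218}{33} \approx -3733.9$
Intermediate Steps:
$U{\left(d \right)} = -66$ ($U{\left(d \right)} = -60 - 6 = -66$)
$\frac{n}{U{\left(845 \right)}} = \frac{246436}{-66} = 246436 \left(- \frac{1}{66}\right) = - \frac{123218}{33}$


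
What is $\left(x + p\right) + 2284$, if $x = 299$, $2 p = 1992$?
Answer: $3579$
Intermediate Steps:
$p = 996$ ($p = \frac{1}{2} \cdot 1992 = 996$)
$\left(x + p\right) + 2284 = \left(299 + 996\right) + 2284 = 1295 + 2284 = 3579$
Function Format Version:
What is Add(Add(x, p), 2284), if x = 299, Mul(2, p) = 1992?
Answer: 3579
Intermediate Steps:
p = 996 (p = Mul(Rational(1, 2), 1992) = 996)
Add(Add(x, p), 2284) = Add(Add(299, 996), 2284) = Add(1295, 2284) = 3579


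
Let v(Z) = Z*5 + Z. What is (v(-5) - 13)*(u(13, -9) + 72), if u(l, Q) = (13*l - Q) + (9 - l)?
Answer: -10578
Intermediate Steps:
v(Z) = 6*Z (v(Z) = 5*Z + Z = 6*Z)
u(l, Q) = 9 - Q + 12*l (u(l, Q) = (-Q + 13*l) + (9 - l) = 9 - Q + 12*l)
(v(-5) - 13)*(u(13, -9) + 72) = (6*(-5) - 13)*((9 - 1*(-9) + 12*13) + 72) = (-30 - 13)*((9 + 9 + 156) + 72) = -43*(174 + 72) = -43*246 = -10578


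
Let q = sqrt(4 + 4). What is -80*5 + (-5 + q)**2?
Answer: -367 - 20*sqrt(2) ≈ -395.28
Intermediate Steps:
q = 2*sqrt(2) (q = sqrt(8) = 2*sqrt(2) ≈ 2.8284)
-80*5 + (-5 + q)**2 = -80*5 + (-5 + 2*sqrt(2))**2 = -400 + (-5 + 2*sqrt(2))**2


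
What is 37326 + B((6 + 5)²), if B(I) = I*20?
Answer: 39746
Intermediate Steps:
B(I) = 20*I
37326 + B((6 + 5)²) = 37326 + 20*(6 + 5)² = 37326 + 20*11² = 37326 + 20*121 = 37326 + 2420 = 39746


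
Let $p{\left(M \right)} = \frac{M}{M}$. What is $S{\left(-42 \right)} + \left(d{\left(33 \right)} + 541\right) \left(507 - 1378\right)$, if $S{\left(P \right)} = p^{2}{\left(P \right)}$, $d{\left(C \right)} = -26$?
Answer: $-448564$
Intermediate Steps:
$p{\left(M \right)} = 1$
$S{\left(P \right)} = 1$ ($S{\left(P \right)} = 1^{2} = 1$)
$S{\left(-42 \right)} + \left(d{\left(33 \right)} + 541\right) \left(507 - 1378\right) = 1 + \left(-26 + 541\right) \left(507 - 1378\right) = 1 + 515 \left(-871\right) = 1 - 448565 = -448564$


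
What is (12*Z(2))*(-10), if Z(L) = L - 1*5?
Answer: 360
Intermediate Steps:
Z(L) = -5 + L (Z(L) = L - 5 = -5 + L)
(12*Z(2))*(-10) = (12*(-5 + 2))*(-10) = (12*(-3))*(-10) = -36*(-10) = 360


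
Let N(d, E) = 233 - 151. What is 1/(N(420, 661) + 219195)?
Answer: 1/219277 ≈ 4.5604e-6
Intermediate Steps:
N(d, E) = 82
1/(N(420, 661) + 219195) = 1/(82 + 219195) = 1/219277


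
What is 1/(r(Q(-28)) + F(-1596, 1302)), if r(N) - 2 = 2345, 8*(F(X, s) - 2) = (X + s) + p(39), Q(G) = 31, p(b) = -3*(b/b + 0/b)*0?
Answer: 4/9249 ≈ 0.00043248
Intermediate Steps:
p(b) = 0 (p(b) = -3*(1 + 0)*0 = -3*1*0 = -3*0 = 0)
F(X, s) = 2 + X/8 + s/8 (F(X, s) = 2 + ((X + s) + 0)/8 = 2 + (X + s)/8 = 2 + (X/8 + s/8) = 2 + X/8 + s/8)
r(N) = 2347 (r(N) = 2 + 2345 = 2347)
1/(r(Q(-28)) + F(-1596, 1302)) = 1/(2347 + (2 + (⅛)*(-1596) + (⅛)*1302)) = 1/(2347 + (2 - 399/2 + 651/4)) = 1/(2347 - 139/4) = 1/(9249/4) = 4/9249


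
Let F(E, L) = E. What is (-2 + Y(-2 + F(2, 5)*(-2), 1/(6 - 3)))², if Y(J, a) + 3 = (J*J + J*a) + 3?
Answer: 1024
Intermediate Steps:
Y(J, a) = J² + J*a (Y(J, a) = -3 + ((J*J + J*a) + 3) = -3 + ((J² + J*a) + 3) = -3 + (3 + J² + J*a) = J² + J*a)
(-2 + Y(-2 + F(2, 5)*(-2), 1/(6 - 3)))² = (-2 + (-2 + 2*(-2))*((-2 + 2*(-2)) + 1/(6 - 3)))² = (-2 + (-2 - 4)*((-2 - 4) + 1/3))² = (-2 - 6*(-6 + ⅓))² = (-2 - 6*(-17/3))² = (-2 + 34)² = 32² = 1024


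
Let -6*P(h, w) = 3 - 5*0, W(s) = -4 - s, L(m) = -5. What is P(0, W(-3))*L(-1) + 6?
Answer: 17/2 ≈ 8.5000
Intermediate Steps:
P(h, w) = -½ (P(h, w) = -(3 - 5*0)/6 = -(3 + 0)/6 = -⅙*3 = -½)
P(0, W(-3))*L(-1) + 6 = -½*(-5) + 6 = 5/2 + 6 = 17/2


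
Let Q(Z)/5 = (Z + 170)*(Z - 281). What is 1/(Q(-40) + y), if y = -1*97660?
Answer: -1/306310 ≈ -3.2647e-6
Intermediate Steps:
Q(Z) = 5*(-281 + Z)*(170 + Z) (Q(Z) = 5*((Z + 170)*(Z - 281)) = 5*((170 + Z)*(-281 + Z)) = 5*((-281 + Z)*(170 + Z)) = 5*(-281 + Z)*(170 + Z))
y = -97660
1/(Q(-40) + y) = 1/((-238850 - 555*(-40) + 5*(-40)**2) - 97660) = 1/((-238850 + 22200 + 5*1600) - 97660) = 1/((-238850 + 22200 + 8000) - 97660) = 1/(-208650 - 97660) = 1/(-306310) = -1/306310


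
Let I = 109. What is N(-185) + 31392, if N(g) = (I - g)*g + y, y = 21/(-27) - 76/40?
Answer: -2070061/90 ≈ -23001.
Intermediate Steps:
y = -241/90 (y = 21*(-1/27) - 76*1/40 = -7/9 - 19/10 = -241/90 ≈ -2.6778)
N(g) = -241/90 + g*(109 - g) (N(g) = (109 - g)*g - 241/90 = g*(109 - g) - 241/90 = -241/90 + g*(109 - g))
N(-185) + 31392 = (-241/90 - 1*(-185)**2 + 109*(-185)) + 31392 = (-241/90 - 1*34225 - 20165) + 31392 = (-241/90 - 34225 - 20165) + 31392 = -4895341/90 + 31392 = -2070061/90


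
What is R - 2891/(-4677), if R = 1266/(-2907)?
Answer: 91965/503557 ≈ 0.18263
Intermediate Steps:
R = -422/969 (R = 1266*(-1/2907) = -422/969 ≈ -0.43550)
R - 2891/(-4677) = -422/969 - 2891/(-4677) = -422/969 - 2891*(-1/4677) = -422/969 + 2891/4677 = 91965/503557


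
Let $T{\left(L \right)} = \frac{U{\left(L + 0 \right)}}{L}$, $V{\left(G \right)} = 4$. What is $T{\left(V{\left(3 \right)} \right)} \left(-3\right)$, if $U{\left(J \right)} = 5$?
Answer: $- \frac{15}{4} \approx -3.75$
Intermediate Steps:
$T{\left(L \right)} = \frac{5}{L}$
$T{\left(V{\left(3 \right)} \right)} \left(-3\right) = \frac{5}{4} \left(-3\right) = - \frac{15}{4}$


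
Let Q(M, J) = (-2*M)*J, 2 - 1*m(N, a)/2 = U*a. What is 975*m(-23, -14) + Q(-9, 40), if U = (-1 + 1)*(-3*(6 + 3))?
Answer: 4620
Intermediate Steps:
U = 0 (U = 0*(-3*9) = 0*(-27) = 0)
m(N, a) = 4 (m(N, a) = 4 - 0*a = 4 - 2*0 = 4 + 0 = 4)
Q(M, J) = -2*J*M
975*m(-23, -14) + Q(-9, 40) = 975*4 - 2*40*(-9) = 3900 + 720 = 4620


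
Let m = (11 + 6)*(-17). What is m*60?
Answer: -17340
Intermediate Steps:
m = -289 (m = 17*(-17) = -289)
m*60 = -289*60 = -17340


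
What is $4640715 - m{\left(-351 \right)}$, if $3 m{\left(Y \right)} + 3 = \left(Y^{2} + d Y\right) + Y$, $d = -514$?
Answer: $4539628$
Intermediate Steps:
$m{\left(Y \right)} = -1 - 171 Y + \frac{Y^{2}}{3}$ ($m{\left(Y \right)} = -1 + \frac{\left(Y^{2} - 514 Y\right) + Y}{3} = -1 + \frac{Y^{2} - 513 Y}{3} = -1 + \left(- 171 Y + \frac{Y^{2}}{3}\right) = -1 - 171 Y + \frac{Y^{2}}{3}$)
$4640715 - m{\left(-351 \right)} = 4640715 - \left(-1 - -60021 + \frac{\left(-351\right)^{2}}{3}\right) = 4640715 - \left(-1 + 60021 + \frac{1}{3} \cdot 123201\right) = 4640715 - \left(-1 + 60021 + 41067\right) = 4640715 - 101087 = 4539628$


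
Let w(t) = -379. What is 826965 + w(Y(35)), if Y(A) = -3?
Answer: 826586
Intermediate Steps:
826965 + w(Y(35)) = 826965 - 379 = 826586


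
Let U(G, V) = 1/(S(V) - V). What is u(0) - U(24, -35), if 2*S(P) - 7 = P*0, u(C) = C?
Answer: -2/77 ≈ -0.025974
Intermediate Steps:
S(P) = 7/2 (S(P) = 7/2 + (P*0)/2 = 7/2 + (½)*0 = 7/2 + 0 = 7/2)
U(G, V) = 1/(7/2 - V)
u(0) - U(24, -35) = 0 - (-2)/(-7 + 2*(-35)) = 0 - (-2)/(-7 - 70) = 0 - (-2)/(-77) = 0 - (-2)*(-1)/77 = 0 - 1*2/77 = 0 - 2/77 = -2/77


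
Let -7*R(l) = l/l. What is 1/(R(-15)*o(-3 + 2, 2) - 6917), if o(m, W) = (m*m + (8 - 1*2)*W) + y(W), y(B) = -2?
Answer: -7/48430 ≈ -0.00014454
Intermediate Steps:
o(m, W) = -2 + m² + 6*W (o(m, W) = (m*m + (8 - 1*2)*W) - 2 = (m² + (8 - 2)*W) - 2 = (m² + 6*W) - 2 = -2 + m² + 6*W)
R(l) = -⅐ (R(l) = -l/(7*l) = -⅐*1 = -⅐)
1/(R(-15)*o(-3 + 2, 2) - 6917) = 1/(-(-2 + (-3 + 2)² + 6*2)/7 - 6917) = 1/(-(-2 + (-1)² + 12)/7 - 6917) = 1/(-(-2 + 1 + 12)/7 - 6917) = 1/(-⅐*11 - 6917) = 1/(-11/7 - 6917) = 1/(-48430/7) = -7/48430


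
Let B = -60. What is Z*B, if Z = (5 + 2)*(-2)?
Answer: 840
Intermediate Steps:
Z = -14 (Z = 7*(-2) = -14)
Z*B = -14*(-60) = 840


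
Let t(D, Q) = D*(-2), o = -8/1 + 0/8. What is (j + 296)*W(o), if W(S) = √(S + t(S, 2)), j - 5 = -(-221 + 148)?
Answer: 748*√2 ≈ 1057.8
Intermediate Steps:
o = -8 (o = -8*1 + 0*(⅛) = -8 + 0 = -8)
t(D, Q) = -2*D
j = 78 (j = 5 - (-221 + 148) = 5 - 1*(-73) = 5 + 73 = 78)
W(S) = √(-S) (W(S) = √(S - 2*S) = √(-S))
(j + 296)*W(o) = (78 + 296)*√(-1*(-8)) = 374*√8 = 374*(2*√2) = 748*√2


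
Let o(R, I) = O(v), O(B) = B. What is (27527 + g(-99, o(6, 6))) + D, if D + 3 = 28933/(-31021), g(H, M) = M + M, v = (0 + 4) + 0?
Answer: 854041239/31021 ≈ 27531.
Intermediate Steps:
v = 4 (v = 4 + 0 = 4)
o(R, I) = 4
g(H, M) = 2*M
D = -121996/31021 (D = -3 + 28933/(-31021) = -3 + 28933*(-1/31021) = -3 - 28933/31021 = -121996/31021 ≈ -3.9327)
(27527 + g(-99, o(6, 6))) + D = (27527 + 2*4) - 121996/31021 = (27527 + 8) - 121996/31021 = 27535 - 121996/31021 = 854041239/31021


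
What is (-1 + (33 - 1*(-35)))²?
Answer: 4489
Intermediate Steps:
(-1 + (33 - 1*(-35)))² = (-1 + (33 + 35))² = (-1 + 68)² = 67² = 4489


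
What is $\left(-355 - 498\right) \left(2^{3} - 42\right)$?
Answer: $29002$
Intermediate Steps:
$\left(-355 - 498\right) \left(2^{3} - 42\right) = - 853 \left(8 - 42\right) = \left(-853\right) \left(-34\right) = 29002$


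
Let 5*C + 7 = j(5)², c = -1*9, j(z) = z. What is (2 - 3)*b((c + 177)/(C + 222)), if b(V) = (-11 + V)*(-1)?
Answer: -482/47 ≈ -10.255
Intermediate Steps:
c = -9
C = 18/5 (C = -7/5 + (⅕)*5² = -7/5 + (⅕)*25 = -7/5 + 5 = 18/5 ≈ 3.6000)
b(V) = 11 - V
(2 - 3)*b((c + 177)/(C + 222)) = (2 - 3)*(11 - (-9 + 177)/(18/5 + 222)) = -(11 - 168/1128/5) = -(11 - 168*5/1128) = -(11 - 1*35/47) = -(11 - 35/47) = -1*482/47 = -482/47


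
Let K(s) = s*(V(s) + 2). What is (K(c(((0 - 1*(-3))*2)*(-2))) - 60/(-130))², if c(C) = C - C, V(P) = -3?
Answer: 36/169 ≈ 0.21302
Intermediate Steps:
c(C) = 0
K(s) = -s (K(s) = s*(-3 + 2) = s*(-1) = -s)
(K(c(((0 - 1*(-3))*2)*(-2))) - 60/(-130))² = (-1*0 - 60/(-130))² = (0 - 60*(-1/130))² = (0 + 6/13)² = (6/13)² = 36/169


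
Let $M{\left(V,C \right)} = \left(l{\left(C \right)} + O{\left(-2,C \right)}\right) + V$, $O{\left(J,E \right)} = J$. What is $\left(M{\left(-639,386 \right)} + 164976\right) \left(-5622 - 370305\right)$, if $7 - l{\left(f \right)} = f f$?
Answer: $-5768975742$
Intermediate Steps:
$l{\left(f \right)} = 7 - f^{2}$ ($l{\left(f \right)} = 7 - f f = 7 - f^{2}$)
$M{\left(V,C \right)} = 5 + V - C^{2}$ ($M{\left(V,C \right)} = \left(\left(7 - C^{2}\right) - 2\right) + V = \left(5 - C^{2}\right) + V = 5 + V - C^{2}$)
$\left(M{\left(-639,386 \right)} + 164976\right) \left(-5622 - 370305\right) = \left(\left(5 - 639 - 386^{2}\right) + 164976\right) \left(-5622 - 370305\right) = \left(\left(5 - 639 - 148996\right) + 164976\right) \left(-375927\right) = \left(-149630 + 164976\right) \left(-375927\right) = 15346 \left(-375927\right) = -5768975742$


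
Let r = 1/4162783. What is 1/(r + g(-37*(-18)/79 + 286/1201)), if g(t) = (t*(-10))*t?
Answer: -37473475141135903/28158748115326003359 ≈ -0.0013308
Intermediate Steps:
g(t) = -10*t**2 (g(t) = (-10*t)*t = -10*t**2)
r = 1/4162783 ≈ 2.4022e-7
1/(r + g(-37*(-18)/79 + 286/1201)) = 1/(1/4162783 - 10*(-37*(-18)/79 + 286/1201)**2) = 1/(1/4162783 - 10*(666*(1/79) + 286*(1/1201))**2) = 1/(1/4162783 - 10*(666/79 + 286/1201)**2) = 1/(1/4162783 - 10*(822460/94879)**2) = 1/(1/4162783 - 10*676440451600/9002024641) = 1/(1/4162783 - 6764404516000/9002024641) = 1/(-28158748115326003359/37473475141135903) = -37473475141135903/28158748115326003359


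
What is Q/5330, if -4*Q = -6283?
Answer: 6283/21320 ≈ 0.29470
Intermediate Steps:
Q = 6283/4 (Q = -¼*(-6283) = 6283/4 ≈ 1570.8)
Q/5330 = (6283/4)/5330 = (6283/4)*(1/5330) = 6283/21320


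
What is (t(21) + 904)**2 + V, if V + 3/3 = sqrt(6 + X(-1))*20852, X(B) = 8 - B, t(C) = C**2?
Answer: 1809024 + 20852*sqrt(15) ≈ 1.8898e+6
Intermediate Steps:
V = -1 + 20852*sqrt(15) (V = -1 + sqrt(6 + (8 - 1*(-1)))*20852 = -1 + sqrt(6 + (8 + 1))*20852 = -1 + sqrt(6 + 9)*20852 = -1 + sqrt(15)*20852 = -1 + 20852*sqrt(15) ≈ 80759.)
(t(21) + 904)**2 + V = (21**2 + 904)**2 + (-1 + 20852*sqrt(15)) = (441 + 904)**2 + (-1 + 20852*sqrt(15)) = 1345**2 + (-1 + 20852*sqrt(15)) = 1809025 + (-1 + 20852*sqrt(15)) = 1809024 + 20852*sqrt(15)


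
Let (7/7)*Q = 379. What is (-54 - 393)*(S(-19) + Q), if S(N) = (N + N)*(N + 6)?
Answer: -390231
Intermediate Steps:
Q = 379
S(N) = 2*N*(6 + N) (S(N) = (2*N)*(6 + N) = 2*N*(6 + N))
(-54 - 393)*(S(-19) + Q) = (-54 - 393)*(2*(-19)*(6 - 19) + 379) = -447*(2*(-19)*(-13) + 379) = -447*(494 + 379) = -447*873 = -390231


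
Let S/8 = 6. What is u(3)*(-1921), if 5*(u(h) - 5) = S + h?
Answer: -145996/5 ≈ -29199.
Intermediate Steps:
S = 48 (S = 8*6 = 48)
u(h) = 73/5 + h/5 (u(h) = 5 + (48 + h)/5 = 5 + (48/5 + h/5) = 73/5 + h/5)
u(3)*(-1921) = (73/5 + (⅕)*3)*(-1921) = (73/5 + ⅗)*(-1921) = (76/5)*(-1921) = -145996/5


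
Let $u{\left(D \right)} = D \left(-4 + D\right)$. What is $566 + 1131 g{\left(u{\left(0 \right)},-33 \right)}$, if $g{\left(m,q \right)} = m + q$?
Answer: $-36757$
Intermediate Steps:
$566 + 1131 g{\left(u{\left(0 \right)},-33 \right)} = 566 + 1131 \left(0 \left(-4 + 0\right) - 33\right) = 566 + 1131 \left(0 \left(-4\right) - 33\right) = 566 + 1131 \left(0 - 33\right) = 566 + 1131 \left(-33\right) = 566 - 37323 = -36757$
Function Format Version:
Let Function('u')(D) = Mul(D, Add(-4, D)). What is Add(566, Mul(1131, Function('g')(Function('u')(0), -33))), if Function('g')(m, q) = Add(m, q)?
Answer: -36757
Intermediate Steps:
Add(566, Mul(1131, Function('g')(Function('u')(0), -33))) = Add(566, Mul(1131, Add(Mul(0, Add(-4, 0)), -33))) = Add(566, Mul(1131, Add(Mul(0, -4), -33))) = Add(566, Mul(1131, Add(0, -33))) = Add(566, Mul(1131, -33)) = Add(566, -37323) = -36757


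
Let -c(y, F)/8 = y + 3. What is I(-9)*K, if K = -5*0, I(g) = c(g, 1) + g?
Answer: 0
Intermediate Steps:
c(y, F) = -24 - 8*y (c(y, F) = -8*(y + 3) = -8*(3 + y) = -24 - 8*y)
I(g) = -24 - 7*g (I(g) = (-24 - 8*g) + g = -24 - 7*g)
K = 0
I(-9)*K = (-24 - 7*(-9))*0 = (-24 + 63)*0 = 39*0 = 0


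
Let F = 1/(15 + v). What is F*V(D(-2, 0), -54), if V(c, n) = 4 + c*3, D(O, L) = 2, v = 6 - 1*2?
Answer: 10/19 ≈ 0.52632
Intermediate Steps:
v = 4 (v = 6 - 2 = 4)
F = 1/19 (F = 1/(15 + 4) = 1/19 ≈ 0.052632)
V(c, n) = 4 + 3*c
F*V(D(-2, 0), -54) = (4 + 3*2)/19 = (4 + 6)/19 = (1/19)*10 = 10/19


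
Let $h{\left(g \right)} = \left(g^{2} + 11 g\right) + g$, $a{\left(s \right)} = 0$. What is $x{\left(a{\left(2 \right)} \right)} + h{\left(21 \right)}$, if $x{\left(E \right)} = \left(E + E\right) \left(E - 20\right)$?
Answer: $693$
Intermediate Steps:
$h{\left(g \right)} = g^{2} + 12 g$
$x{\left(E \right)} = 2 E \left(-20 + E\right)$
$x{\left(a{\left(2 \right)} \right)} + h{\left(21 \right)} = 2 \cdot 0 \left(-20 + 0\right) + 21 \left(12 + 21\right) = 2 \cdot 0 \left(-20\right) + 21 \cdot 33 = 0 + 693 = 693$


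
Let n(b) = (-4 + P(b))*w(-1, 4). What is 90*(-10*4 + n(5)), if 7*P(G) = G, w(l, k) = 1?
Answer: -27270/7 ≈ -3895.7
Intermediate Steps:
P(G) = G/7
n(b) = -4 + b/7 (n(b) = (-4 + b/7)*1 = -4 + b/7)
90*(-10*4 + n(5)) = 90*(-10*4 + (-4 + (⅐)*5)) = 90*(-40 + (-4 + 5/7)) = 90*(-40 - 23/7) = 90*(-303/7) = -27270/7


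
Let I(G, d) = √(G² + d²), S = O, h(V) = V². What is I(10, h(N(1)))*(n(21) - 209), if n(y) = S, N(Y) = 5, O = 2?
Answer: -1035*√29 ≈ -5573.6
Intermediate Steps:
S = 2
n(y) = 2
I(10, h(N(1)))*(n(21) - 209) = √(10² + (5²)²)*(2 - 209) = √(100 + 25²)*(-207) = √(100 + 625)*(-207) = √725*(-207) = (5*√29)*(-207) = -1035*√29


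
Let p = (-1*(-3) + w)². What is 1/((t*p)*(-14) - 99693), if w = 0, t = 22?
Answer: -1/102465 ≈ -9.7594e-6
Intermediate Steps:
p = 9 (p = (-1*(-3) + 0)² = (3 + 0)² = 3² = 9)
1/((t*p)*(-14) - 99693) = 1/((22*9)*(-14) - 99693) = 1/(198*(-14) - 99693) = 1/(-2772 - 99693) = 1/(-102465) = -1/102465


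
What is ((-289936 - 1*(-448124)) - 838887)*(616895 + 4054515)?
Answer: -3179824115590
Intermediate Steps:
((-289936 - 1*(-448124)) - 838887)*(616895 + 4054515) = ((-289936 + 448124) - 838887)*4671410 = (158188 - 838887)*4671410 = -680699*4671410 = -3179824115590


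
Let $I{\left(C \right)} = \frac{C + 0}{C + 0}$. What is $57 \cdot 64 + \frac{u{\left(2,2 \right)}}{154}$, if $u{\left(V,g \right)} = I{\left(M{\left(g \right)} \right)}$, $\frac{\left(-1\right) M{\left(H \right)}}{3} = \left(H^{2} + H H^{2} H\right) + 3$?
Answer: $\frac{561793}{154} \approx 3648.0$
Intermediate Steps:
$M{\left(H \right)} = -9 - 3 H^{2} - 3 H^{4}$ ($M{\left(H \right)} = - 3 \left(\left(H^{2} + H H^{2} H\right) + 3\right) = - 3 \left(\left(H^{2} + H^{3} H\right) + 3\right) = - 3 \left(\left(H^{2} + H^{4}\right) + 3\right) = - 3 \left(3 + H^{2} + H^{4}\right) = -9 - 3 H^{2} - 3 H^{4}$)
$I{\left(C \right)} = 1$ ($I{\left(C \right)} = \frac{C}{C} = 1$)
$u{\left(V,g \right)} = 1$
$57 \cdot 64 + \frac{u{\left(2,2 \right)}}{154} = 57 \cdot 64 + 1 \cdot \frac{1}{154} = 3648 + 1 \cdot \frac{1}{154} = 3648 + \frac{1}{154} = \frac{561793}{154}$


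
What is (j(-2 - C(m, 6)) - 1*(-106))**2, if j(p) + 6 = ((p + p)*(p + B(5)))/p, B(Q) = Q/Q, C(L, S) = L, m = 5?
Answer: 7744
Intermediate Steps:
B(Q) = 1
j(p) = -4 + 2*p (j(p) = -6 + ((p + p)*(p + 1))/p = -6 + ((2*p)*(1 + p))/p = -6 + (2*p*(1 + p))/p = -6 + (2 + 2*p) = -4 + 2*p)
(j(-2 - C(m, 6)) - 1*(-106))**2 = ((-4 + 2*(-2 - 1*5)) - 1*(-106))**2 = ((-4 + 2*(-2 - 5)) + 106)**2 = ((-4 + 2*(-7)) + 106)**2 = ((-4 - 14) + 106)**2 = (-18 + 106)**2 = 88**2 = 7744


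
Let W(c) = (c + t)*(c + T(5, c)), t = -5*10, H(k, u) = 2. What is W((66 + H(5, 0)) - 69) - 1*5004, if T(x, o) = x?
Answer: -5208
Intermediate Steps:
t = -50
W(c) = (-50 + c)*(5 + c) (W(c) = (c - 50)*(c + 5) = (-50 + c)*(5 + c))
W((66 + H(5, 0)) - 69) - 1*5004 = (-250 + ((66 + 2) - 69)² - 45*((66 + 2) - 69)) - 1*5004 = (-250 + (68 - 69)² - 45*(68 - 69)) - 5004 = (-250 + (-1)² - 45*(-1)) - 5004 = (-250 + 1 + 45) - 5004 = -204 - 5004 = -5208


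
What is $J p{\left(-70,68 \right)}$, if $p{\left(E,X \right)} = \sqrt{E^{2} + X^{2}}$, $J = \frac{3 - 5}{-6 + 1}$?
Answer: $\frac{4 \sqrt{2381}}{5} \approx 39.036$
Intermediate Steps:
$J = \frac{2}{5}$ ($J = - \frac{2}{-5} = \left(-2\right) \left(- \frac{1}{5}\right) = \frac{2}{5} \approx 0.4$)
$J p{\left(-70,68 \right)} = \frac{2 \sqrt{\left(-70\right)^{2} + 68^{2}}}{5} = \frac{2 \sqrt{4900 + 4624}}{5} = \frac{2 \sqrt{9524}}{5} = \frac{2 \cdot 2 \sqrt{2381}}{5} = \frac{4 \sqrt{2381}}{5}$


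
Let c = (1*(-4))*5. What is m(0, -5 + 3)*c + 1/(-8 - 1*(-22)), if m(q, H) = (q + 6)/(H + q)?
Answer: 841/14 ≈ 60.071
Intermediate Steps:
c = -20 (c = -4*5 = -20)
m(q, H) = (6 + q)/(H + q)
m(0, -5 + 3)*c + 1/(-8 - 1*(-22)) = ((6 + 0)/((-5 + 3) + 0))*(-20) + 1/(-8 - 1*(-22)) = (6/(-2 + 0))*(-20) + 1/(-8 + 22) = (6/(-2))*(-20) + 1/14 = -½*6*(-20) + 1/14 = -3*(-20) + 1/14 = 60 + 1/14 = 841/14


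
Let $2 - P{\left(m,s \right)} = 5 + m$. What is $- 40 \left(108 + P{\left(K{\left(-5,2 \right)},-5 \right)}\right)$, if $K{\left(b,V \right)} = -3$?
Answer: $-4320$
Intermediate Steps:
$P{\left(m,s \right)} = -3 - m$ ($P{\left(m,s \right)} = 2 - \left(5 + m\right) = -3 - m$)
$- 40 \left(108 + P{\left(K{\left(-5,2 \right)},-5 \right)}\right) = - 40 \left(108 - 0\right) = - 40 \left(108 + \left(-3 + 3\right)\right) = - 40 \left(108 + 0\right) = \left(-40\right) 108 = -4320$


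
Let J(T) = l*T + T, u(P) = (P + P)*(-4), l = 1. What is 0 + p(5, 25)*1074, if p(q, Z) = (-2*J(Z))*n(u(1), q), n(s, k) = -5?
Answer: 537000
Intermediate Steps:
u(P) = -8*P (u(P) = (2*P)*(-4) = -8*P)
J(T) = 2*T (J(T) = 1*T + T = T + T = 2*T)
p(q, Z) = 20*Z (p(q, Z) = -4*Z*(-5) = 20*Z)
0 + p(5, 25)*1074 = 0 + (20*25)*1074 = 0 + 500*1074 = 0 + 537000 = 537000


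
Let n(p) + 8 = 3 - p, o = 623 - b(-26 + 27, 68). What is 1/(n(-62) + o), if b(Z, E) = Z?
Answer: 1/679 ≈ 0.0014728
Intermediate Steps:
o = 622 (o = 623 - (-26 + 27) = 623 - 1*1 = 623 - 1 = 622)
n(p) = -5 - p (n(p) = -8 + (3 - p) = -5 - p)
1/(n(-62) + o) = 1/((-5 - 1*(-62)) + 622) = 1/((-5 + 62) + 622) = 1/(57 + 622) = 1/679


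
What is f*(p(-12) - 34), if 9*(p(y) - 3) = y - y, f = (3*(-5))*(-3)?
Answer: -1395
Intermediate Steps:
f = 45 (f = -15*(-3) = 45)
p(y) = 3 (p(y) = 3 + (y - y)/9 = 3 + (⅑)*0 = 3 + 0 = 3)
f*(p(-12) - 34) = 45*(3 - 34) = 45*(-31) = -1395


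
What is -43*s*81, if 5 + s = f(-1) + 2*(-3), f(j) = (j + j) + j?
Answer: 48762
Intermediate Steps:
f(j) = 3*j (f(j) = 2*j + j = 3*j)
s = -14 (s = -5 + (3*(-1) + 2*(-3)) = -5 + (-3 - 6) = -5 - 9 = -14)
-43*s*81 = -43*(-14)*81 = 602*81 = 48762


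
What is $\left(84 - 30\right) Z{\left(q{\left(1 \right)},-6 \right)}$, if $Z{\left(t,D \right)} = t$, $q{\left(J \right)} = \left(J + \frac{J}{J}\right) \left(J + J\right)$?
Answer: $216$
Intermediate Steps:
$q{\left(J \right)} = 2 J \left(1 + J\right)$ ($q{\left(J \right)} = \left(J + 1\right) 2 J = \left(1 + J\right) 2 J = 2 J \left(1 + J\right)$)
$\left(84 - 30\right) Z{\left(q{\left(1 \right)},-6 \right)} = \left(84 - 30\right) 2 \cdot 1 \left(1 + 1\right) = 54 \cdot 2 \cdot 1 \cdot 2 = 54 \cdot 4 = 216$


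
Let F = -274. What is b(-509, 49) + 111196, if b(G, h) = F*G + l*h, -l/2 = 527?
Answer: 199016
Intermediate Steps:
l = -1054 (l = -2*527 = -1054)
b(G, h) = -1054*h - 274*G (b(G, h) = -274*G - 1054*h = -1054*h - 274*G)
b(-509, 49) + 111196 = (-1054*49 - 274*(-509)) + 111196 = (-51646 + 139466) + 111196 = 87820 + 111196 = 199016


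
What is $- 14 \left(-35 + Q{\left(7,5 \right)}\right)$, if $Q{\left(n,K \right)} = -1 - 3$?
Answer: $546$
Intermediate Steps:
$Q{\left(n,K \right)} = -4$
$- 14 \left(-35 + Q{\left(7,5 \right)}\right) = - 14 \left(-35 - 4\right) = \left(-14\right) \left(-39\right) = 546$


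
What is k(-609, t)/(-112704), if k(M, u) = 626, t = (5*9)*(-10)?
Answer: -313/56352 ≈ -0.0055544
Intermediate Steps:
t = -450 (t = 45*(-10) = -450)
k(-609, t)/(-112704) = 626/(-112704) = 626*(-1/112704) = -313/56352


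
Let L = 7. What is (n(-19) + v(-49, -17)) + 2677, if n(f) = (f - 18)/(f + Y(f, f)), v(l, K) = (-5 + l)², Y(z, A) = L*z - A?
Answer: 743906/133 ≈ 5593.3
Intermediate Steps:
Y(z, A) = -A + 7*z (Y(z, A) = 7*z - A = -A + 7*z)
n(f) = (-18 + f)/(7*f) (n(f) = (f - 18)/(f + (-f + 7*f)) = (-18 + f)/(f + 6*f) = (-18 + f)/((7*f)) = (-18 + f)*(1/(7*f)) = (-18 + f)/(7*f))
(n(-19) + v(-49, -17)) + 2677 = ((⅐)*(-18 - 19)/(-19) + (-5 - 49)²) + 2677 = ((⅐)*(-1/19)*(-37) + (-54)²) + 2677 = (37/133 + 2916) + 2677 = 387865/133 + 2677 = 743906/133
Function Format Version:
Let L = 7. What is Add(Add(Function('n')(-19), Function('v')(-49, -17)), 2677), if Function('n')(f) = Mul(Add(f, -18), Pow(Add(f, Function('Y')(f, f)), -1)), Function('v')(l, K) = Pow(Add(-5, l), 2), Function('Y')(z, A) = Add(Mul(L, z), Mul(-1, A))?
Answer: Rational(743906, 133) ≈ 5593.3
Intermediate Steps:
Function('Y')(z, A) = Add(Mul(-1, A), Mul(7, z)) (Function('Y')(z, A) = Add(Mul(7, z), Mul(-1, A)) = Add(Mul(-1, A), Mul(7, z)))
Function('n')(f) = Mul(Rational(1, 7), Pow(f, -1), Add(-18, f)) (Function('n')(f) = Mul(Add(f, -18), Pow(Add(f, Add(Mul(-1, f), Mul(7, f))), -1)) = Mul(Add(-18, f), Pow(Add(f, Mul(6, f)), -1)) = Mul(Add(-18, f), Pow(Mul(7, f), -1)) = Mul(Add(-18, f), Mul(Rational(1, 7), Pow(f, -1))) = Mul(Rational(1, 7), Pow(f, -1), Add(-18, f)))
Add(Add(Function('n')(-19), Function('v')(-49, -17)), 2677) = Add(Add(Mul(Rational(1, 7), Pow(-19, -1), Add(-18, -19)), Pow(Add(-5, -49), 2)), 2677) = Add(Add(Mul(Rational(1, 7), Rational(-1, 19), -37), Pow(-54, 2)), 2677) = Add(Add(Rational(37, 133), 2916), 2677) = Add(Rational(387865, 133), 2677) = Rational(743906, 133)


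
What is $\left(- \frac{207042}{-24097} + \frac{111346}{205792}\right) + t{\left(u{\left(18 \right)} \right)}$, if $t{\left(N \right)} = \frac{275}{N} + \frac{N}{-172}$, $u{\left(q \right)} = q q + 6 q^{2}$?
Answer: $- \frac{237680968898015}{60452321639472} \approx -3.9317$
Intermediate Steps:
$u{\left(q \right)} = 7 q^{2}$ ($u{\left(q \right)} = q^{2} + 6 q^{2} = 7 q^{2}$)
$t{\left(N \right)} = \frac{275}{N} - \frac{N}{172}$ ($t{\left(N \right)} = \frac{275}{N} + N \left(- \frac{1}{172}\right) = \frac{275}{N} - \frac{N}{172}$)
$\left(- \frac{207042}{-24097} + \frac{111346}{205792}\right) + t{\left(u{\left(18 \right)} \right)} = \left(- \frac{207042}{-24097} + \frac{111346}{205792}\right) + \left(\frac{275}{7 \cdot 18^{2}} - \frac{7 \cdot 18^{2}}{172}\right) = \left(\left(-207042\right) \left(- \frac{1}{24097}\right) + 111346 \cdot \frac{1}{205792}\right) + \left(\frac{275}{7 \cdot 324} - \frac{7 \cdot 324}{172}\right) = \left(\frac{207042}{24097} + \frac{55673}{102896}\right) + \left(\frac{275}{2268} - \frac{567}{43}\right) = \frac{22645345913}{2479484912} + \left(275 \cdot \frac{1}{2268} - \frac{567}{43}\right) = \frac{22645345913}{2479484912} + \left(\frac{275}{2268} - \frac{567}{43}\right) = \frac{22645345913}{2479484912} - \frac{1274131}{97524} = - \frac{237680968898015}{60452321639472}$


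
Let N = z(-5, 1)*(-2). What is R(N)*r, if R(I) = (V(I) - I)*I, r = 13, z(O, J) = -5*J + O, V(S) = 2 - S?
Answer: -9880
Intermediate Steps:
z(O, J) = O - 5*J
N = 20 (N = (-5 - 5*1)*(-2) = (-5 - 5)*(-2) = -10*(-2) = 20)
R(I) = I*(2 - 2*I) (R(I) = ((2 - I) - I)*I = (2 - 2*I)*I = I*(2 - 2*I))
R(N)*r = (2*20*(1 - 1*20))*13 = (2*20*(1 - 20))*13 = (2*20*(-19))*13 = -760*13 = -9880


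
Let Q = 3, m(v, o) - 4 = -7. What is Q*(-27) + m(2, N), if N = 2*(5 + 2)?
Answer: -84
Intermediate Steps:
N = 14 (N = 2*7 = 14)
m(v, o) = -3 (m(v, o) = 4 - 7 = -3)
Q*(-27) + m(2, N) = 3*(-27) - 3 = -81 - 3 = -84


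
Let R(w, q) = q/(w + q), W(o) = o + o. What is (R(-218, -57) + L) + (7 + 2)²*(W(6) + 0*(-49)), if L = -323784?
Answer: -88773243/275 ≈ -3.2281e+5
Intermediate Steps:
W(o) = 2*o
R(w, q) = q/(q + w)
(R(-218, -57) + L) + (7 + 2)²*(W(6) + 0*(-49)) = (-57/(-57 - 218) - 323784) + (7 + 2)²*(2*6 + 0*(-49)) = (-57/(-275) - 323784) + 9²*(12 + 0) = (-57*(-1/275) - 323784) + 81*12 = (57/275 - 323784) + 972 = -89040543/275 + 972 = -88773243/275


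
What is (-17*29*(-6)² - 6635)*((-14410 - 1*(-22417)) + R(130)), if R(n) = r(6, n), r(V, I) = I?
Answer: -198404471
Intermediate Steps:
R(n) = n
(-17*29*(-6)² - 6635)*((-14410 - 1*(-22417)) + R(130)) = (-17*29*(-6)² - 6635)*((-14410 - 1*(-22417)) + 130) = (-493*36 - 6635)*((-14410 + 22417) + 130) = (-17748 - 6635)*(8007 + 130) = -24383*8137 = -198404471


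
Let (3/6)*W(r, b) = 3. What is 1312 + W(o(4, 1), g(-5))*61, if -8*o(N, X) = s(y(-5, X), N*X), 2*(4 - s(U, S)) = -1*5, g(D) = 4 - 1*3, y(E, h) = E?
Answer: 1678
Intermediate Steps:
g(D) = 1 (g(D) = 4 - 3 = 1)
s(U, S) = 13/2 (s(U, S) = 4 - (-1)*5/2 = 4 - 1/2*(-5) = 4 + 5/2 = 13/2)
o(N, X) = -13/16 (o(N, X) = -1/8*13/2 = -13/16)
W(r, b) = 6 (W(r, b) = 2*3 = 6)
1312 + W(o(4, 1), g(-5))*61 = 1312 + 6*61 = 1312 + 366 = 1678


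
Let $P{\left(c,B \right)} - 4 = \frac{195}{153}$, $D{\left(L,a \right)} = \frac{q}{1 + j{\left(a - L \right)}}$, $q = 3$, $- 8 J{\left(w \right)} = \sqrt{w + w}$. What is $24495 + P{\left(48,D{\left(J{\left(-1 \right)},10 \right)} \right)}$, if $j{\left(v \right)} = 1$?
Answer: $\frac{1249514}{51} \approx 24500.0$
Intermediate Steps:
$J{\left(w \right)} = - \frac{\sqrt{2} \sqrt{w}}{8}$ ($J{\left(w \right)} = - \frac{\sqrt{w + w}}{8} = - \frac{\sqrt{2 w}}{8} = - \frac{\sqrt{2} \sqrt{w}}{8}$)
$D{\left(L,a \right)} = \frac{3}{2}$ ($D{\left(L,a \right)} = \frac{1}{1 + 1} \cdot 3 = \frac{1}{2} \cdot 3 = \frac{3}{2}$)
$P{\left(c,B \right)} = \frac{269}{51}$ ($P{\left(c,B \right)} = 4 + \frac{195}{153} = 4 + 195 \cdot \frac{1}{153} = 4 + \frac{65}{51} = \frac{269}{51}$)
$24495 + P{\left(48,D{\left(J{\left(-1 \right)},10 \right)} \right)} = 24495 + \frac{269}{51} = \frac{1249514}{51}$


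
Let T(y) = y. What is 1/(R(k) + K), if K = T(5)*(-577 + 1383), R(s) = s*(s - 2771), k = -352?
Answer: 1/1103326 ≈ 9.0635e-7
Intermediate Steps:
R(s) = s*(-2771 + s)
K = 4030 (K = 5*(-577 + 1383) = 5*806 = 4030)
1/(R(k) + K) = 1/(-352*(-2771 - 352) + 4030) = 1/(-352*(-3123) + 4030) = 1/(1099296 + 4030) = 1/1103326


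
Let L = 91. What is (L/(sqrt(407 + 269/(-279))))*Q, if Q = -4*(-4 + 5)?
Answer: -546*sqrt(877951)/28321 ≈ -18.064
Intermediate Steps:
Q = -4 (Q = -4*1 = -4)
(L/(sqrt(407 + 269/(-279))))*Q = (91/(sqrt(407 + 269/(-279))))*(-4) = (91/(sqrt(407 + 269*(-1/279))))*(-4) = (91/(sqrt(407 - 269/279)))*(-4) = (91/(sqrt(113284/279)))*(-4) = (91/((2*sqrt(877951)/93)))*(-4) = (91*(3*sqrt(877951)/56642))*(-4) = (273*sqrt(877951)/56642)*(-4) = -546*sqrt(877951)/28321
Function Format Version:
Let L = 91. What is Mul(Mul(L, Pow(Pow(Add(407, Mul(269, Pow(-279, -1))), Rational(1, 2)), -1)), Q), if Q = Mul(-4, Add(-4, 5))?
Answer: Mul(Rational(-546, 28321), Pow(877951, Rational(1, 2))) ≈ -18.064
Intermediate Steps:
Q = -4 (Q = Mul(-4, 1) = -4)
Mul(Mul(L, Pow(Pow(Add(407, Mul(269, Pow(-279, -1))), Rational(1, 2)), -1)), Q) = Mul(Mul(91, Pow(Pow(Add(407, Mul(269, Pow(-279, -1))), Rational(1, 2)), -1)), -4) = Mul(Mul(91, Pow(Pow(Add(407, Mul(269, Rational(-1, 279))), Rational(1, 2)), -1)), -4) = Mul(Mul(91, Pow(Pow(Add(407, Rational(-269, 279)), Rational(1, 2)), -1)), -4) = Mul(Mul(91, Pow(Pow(Rational(113284, 279), Rational(1, 2)), -1)), -4) = Mul(Mul(91, Pow(Mul(Rational(2, 93), Pow(877951, Rational(1, 2))), -1)), -4) = Mul(Mul(91, Mul(Rational(3, 56642), Pow(877951, Rational(1, 2)))), -4) = Mul(Mul(Rational(273, 56642), Pow(877951, Rational(1, 2))), -4) = Mul(Rational(-546, 28321), Pow(877951, Rational(1, 2)))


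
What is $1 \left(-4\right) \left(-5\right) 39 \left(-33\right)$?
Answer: $-25740$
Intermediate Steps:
$1 \left(-4\right) \left(-5\right) 39 \left(-33\right) = \left(-4\right) \left(-5\right) 39 \left(-33\right) = 20 \cdot 39 \left(-33\right) = 780 \left(-33\right) = -25740$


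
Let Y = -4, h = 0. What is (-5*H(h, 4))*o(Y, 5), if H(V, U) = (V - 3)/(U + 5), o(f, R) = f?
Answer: -20/3 ≈ -6.6667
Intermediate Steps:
H(V, U) = (-3 + V)/(5 + U)
(-5*H(h, 4))*o(Y, 5) = -5*(-3 + 0)/(5 + 4)*(-4) = -5*(-3)/9*(-4) = -5*(-⅓)*(-4) = (5/3)*(-4) = -20/3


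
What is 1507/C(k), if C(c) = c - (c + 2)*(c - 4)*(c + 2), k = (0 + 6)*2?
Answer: -1507/1556 ≈ -0.96851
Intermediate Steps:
k = 12 (k = 6*2 = 12)
C(c) = c - (2 + c)²*(-4 + c) (C(c) = c - (2 + c)*(-4 + c)*(2 + c) = c - (2 + c)²*(-4 + c))
1507/C(k) = 1507/(16 - 1*12³ + 13*12) = 1507/(16 - 1*1728 + 156) = 1507/(16 - 1728 + 156) = 1507/(-1556) = 1507*(-1/1556) = -1507/1556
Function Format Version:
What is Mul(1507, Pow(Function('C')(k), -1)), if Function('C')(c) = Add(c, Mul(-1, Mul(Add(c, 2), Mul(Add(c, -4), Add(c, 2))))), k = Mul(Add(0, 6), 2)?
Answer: Rational(-1507, 1556) ≈ -0.96851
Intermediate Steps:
k = 12 (k = Mul(6, 2) = 12)
Function('C')(c) = Add(c, Mul(-1, Pow(Add(2, c), 2), Add(-4, c))) (Function('C')(c) = Add(c, Mul(-1, Mul(Add(2, c), Mul(Add(-4, c), Add(2, c))))) = Add(c, Mul(-1, Mul(Pow(Add(2, c), 2), Add(-4, c)))) = Add(c, Mul(-1, Pow(Add(2, c), 2), Add(-4, c))))
Mul(1507, Pow(Function('C')(k), -1)) = Mul(1507, Pow(Add(16, Mul(-1, Pow(12, 3)), Mul(13, 12)), -1)) = Mul(1507, Pow(Add(16, Mul(-1, 1728), 156), -1)) = Mul(1507, Pow(Add(16, -1728, 156), -1)) = Mul(1507, Pow(-1556, -1)) = Mul(1507, Rational(-1, 1556)) = Rational(-1507, 1556)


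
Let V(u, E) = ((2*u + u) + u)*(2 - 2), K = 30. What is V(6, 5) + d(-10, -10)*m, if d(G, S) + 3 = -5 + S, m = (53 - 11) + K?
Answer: -1296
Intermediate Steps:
m = 72 (m = (53 - 11) + 30 = 42 + 30 = 72)
d(G, S) = -8 + S (d(G, S) = -3 + (-5 + S) = -8 + S)
V(u, E) = 0 (V(u, E) = (3*u + u)*0 = (4*u)*0 = 0)
V(6, 5) + d(-10, -10)*m = 0 + (-8 - 10)*72 = 0 - 18*72 = 0 - 1296 = -1296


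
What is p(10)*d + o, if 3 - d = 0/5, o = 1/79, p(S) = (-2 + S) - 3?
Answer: 1186/79 ≈ 15.013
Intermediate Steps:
p(S) = -5 + S
o = 1/79 ≈ 0.012658
d = 3 (d = 3 - 0/5 = 3 - 1*0 = 3 + 0 = 3)
p(10)*d + o = (-5 + 10)*3 + 1/79 = 5*3 + 1/79 = 15 + 1/79 = 1186/79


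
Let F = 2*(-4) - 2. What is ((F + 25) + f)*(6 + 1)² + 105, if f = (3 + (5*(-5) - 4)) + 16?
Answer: 350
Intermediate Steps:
F = -10 (F = -8 - 2 = -10)
f = -10 (f = (3 + (-25 - 4)) + 16 = (3 - 29) + 16 = -26 + 16 = -10)
((F + 25) + f)*(6 + 1)² + 105 = ((-10 + 25) - 10)*(6 + 1)² + 105 = (15 - 10)*7² + 105 = 5*49 + 105 = 245 + 105 = 350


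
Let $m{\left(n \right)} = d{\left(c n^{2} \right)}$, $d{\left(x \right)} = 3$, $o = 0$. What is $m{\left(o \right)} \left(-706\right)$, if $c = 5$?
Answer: $-2118$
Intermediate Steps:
$m{\left(n \right)} = 3$
$m{\left(o \right)} \left(-706\right) = 3 \left(-706\right) = -2118$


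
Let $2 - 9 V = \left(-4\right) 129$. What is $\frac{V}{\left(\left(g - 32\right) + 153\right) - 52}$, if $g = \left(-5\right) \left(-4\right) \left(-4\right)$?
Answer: $- \frac{518}{99} \approx -5.2323$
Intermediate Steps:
$g = -80$ ($g = 20 \left(-4\right) = -80$)
$V = \frac{518}{9}$ ($V = \frac{2}{9} - \frac{\left(-4\right) 129}{9} = \frac{2}{9} - - \frac{172}{3} = \frac{2}{9} + \frac{172}{3} = \frac{518}{9} \approx 57.556$)
$\frac{V}{\left(\left(g - 32\right) + 153\right) - 52} = \frac{518}{9 \left(\left(\left(-80 - 32\right) + 153\right) - 52\right)} = \frac{518}{9 \left(\left(-112 + 153\right) - 52\right)} = \frac{518}{9 \left(41 - 52\right)} = \frac{518}{9 \left(-11\right)} = \frac{518}{9} \left(- \frac{1}{11}\right) = - \frac{518}{99}$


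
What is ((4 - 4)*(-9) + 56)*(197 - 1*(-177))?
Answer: 20944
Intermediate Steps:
((4 - 4)*(-9) + 56)*(197 - 1*(-177)) = (0*(-9) + 56)*(197 + 177) = (0 + 56)*374 = 56*374 = 20944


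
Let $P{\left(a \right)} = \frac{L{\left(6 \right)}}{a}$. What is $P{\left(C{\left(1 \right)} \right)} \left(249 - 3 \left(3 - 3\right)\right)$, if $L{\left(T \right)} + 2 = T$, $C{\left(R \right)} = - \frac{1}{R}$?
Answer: $-996$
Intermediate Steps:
$L{\left(T \right)} = -2 + T$
$P{\left(a \right)} = \frac{4}{a}$ ($P{\left(a \right)} = \frac{-2 + 6}{a} = \frac{4}{a}$)
$P{\left(C{\left(1 \right)} \right)} \left(249 - 3 \left(3 - 3\right)\right) = \frac{4}{\left(-1\right) 1^{-1}} \left(249 - 3 \left(3 - 3\right)\right) = \frac{4}{\left(-1\right) 1} \left(249 - 0\right) = \frac{4}{-1} \left(249 + 0\right) = 4 \left(-1\right) 249 = \left(-4\right) 249 = -996$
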